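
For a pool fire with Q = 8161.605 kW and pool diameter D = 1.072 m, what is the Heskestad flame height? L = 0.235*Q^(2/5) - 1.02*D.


Q^(2/5) = 36.704
0.235 * Q^(2/5) = 8.6254
1.02 * D = 1.0934
L = 7.5319 m

7.5319 m


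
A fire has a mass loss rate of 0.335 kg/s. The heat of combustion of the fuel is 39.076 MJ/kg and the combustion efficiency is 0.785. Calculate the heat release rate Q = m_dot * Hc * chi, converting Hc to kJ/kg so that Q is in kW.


Hc = 39.076 MJ/kg = 39.076 * 1000 kJ/kg = 39076 kJ/kg
Q = 0.335 kg/s * 39076 kJ/kg * 0.785 = 10276 kW

10276 kW


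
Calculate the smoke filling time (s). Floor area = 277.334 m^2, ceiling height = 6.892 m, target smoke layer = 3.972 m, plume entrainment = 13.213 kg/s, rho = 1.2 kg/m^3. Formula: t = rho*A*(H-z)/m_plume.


H - z = 2.92 m
t = 1.2 * 277.334 * 2.92 / 13.213 = 73.547 s

73.547 s


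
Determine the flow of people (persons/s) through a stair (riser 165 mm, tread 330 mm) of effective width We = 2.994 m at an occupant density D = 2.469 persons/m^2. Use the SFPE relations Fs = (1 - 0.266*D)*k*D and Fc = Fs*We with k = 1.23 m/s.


1 - 0.266*D = 1 - 0.266*2.469 = 0.34325
Fs = 0.34325 * 1.23 * 2.469 = 1.0424 persons/(s*m)
Fc = 1.0424 * 2.994 = 3.1209 persons/s

3.1209 persons/s


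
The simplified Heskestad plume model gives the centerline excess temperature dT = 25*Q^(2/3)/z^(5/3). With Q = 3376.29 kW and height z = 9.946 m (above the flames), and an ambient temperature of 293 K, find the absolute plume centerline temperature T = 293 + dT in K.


Q^(2/3) = 225.06
z^(5/3) = 45.999
dT = 25 * 225.06 / 45.999 = 122.32 K
T = 293 + 122.32 = 415.32 K

415.32 K


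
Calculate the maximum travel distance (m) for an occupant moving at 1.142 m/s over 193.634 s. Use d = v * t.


d = 1.142 * 193.634 = 221.13 m

221.13 m


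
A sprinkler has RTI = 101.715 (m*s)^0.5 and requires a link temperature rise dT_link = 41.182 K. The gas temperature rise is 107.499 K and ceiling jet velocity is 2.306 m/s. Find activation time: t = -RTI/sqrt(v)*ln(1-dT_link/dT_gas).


dT_link/dT_gas = 0.38309
ln(1 - 0.38309) = -0.48304
t = -101.715 / sqrt(2.306) * -0.48304 = 32.354 s

32.354 s


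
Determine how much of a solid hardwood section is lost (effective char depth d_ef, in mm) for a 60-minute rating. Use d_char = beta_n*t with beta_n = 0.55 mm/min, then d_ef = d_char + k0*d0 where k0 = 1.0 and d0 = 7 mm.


d_char = 0.55 * 60 = 33 mm
d_ef = 33 + 1.0*7 = 40 mm

40 mm


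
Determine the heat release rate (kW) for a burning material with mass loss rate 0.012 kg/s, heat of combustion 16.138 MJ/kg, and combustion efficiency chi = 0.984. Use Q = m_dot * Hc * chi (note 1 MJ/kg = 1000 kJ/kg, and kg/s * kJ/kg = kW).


Hc = 16.138 MJ/kg = 16.138 * 1000 kJ/kg = 16138 kJ/kg
Q = 0.012 kg/s * 16138 kJ/kg * 0.984 = 190.56 kW

190.56 kW


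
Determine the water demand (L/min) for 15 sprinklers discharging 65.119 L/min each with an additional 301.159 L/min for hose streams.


Sprinkler demand = 15 * 65.119 = 976.785 L/min
Total = 976.785 + 301.159 = 1277.944 L/min

1277.944 L/min


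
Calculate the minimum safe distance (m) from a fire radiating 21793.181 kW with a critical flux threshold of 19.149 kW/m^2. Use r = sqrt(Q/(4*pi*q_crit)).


4*pi*q_crit = 240.63
Q/(4*pi*q_crit) = 90.566
r = sqrt(90.566) = 9.5166 m

9.5166 m


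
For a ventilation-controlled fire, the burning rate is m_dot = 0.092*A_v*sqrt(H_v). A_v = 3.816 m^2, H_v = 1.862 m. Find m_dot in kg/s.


sqrt(H_v) = 1.3646
m_dot = 0.092 * 3.816 * 1.3646 = 0.47906 kg/s

0.47906 kg/s


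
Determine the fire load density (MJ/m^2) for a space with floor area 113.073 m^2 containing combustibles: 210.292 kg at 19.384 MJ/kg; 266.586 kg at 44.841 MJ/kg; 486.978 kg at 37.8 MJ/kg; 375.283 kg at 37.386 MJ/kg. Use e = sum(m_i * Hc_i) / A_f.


Total energy = 210.292*19.384 + 266.586*44.841 + 486.978*37.8 + 375.283*37.386
= 4076.300 + 11953.98 + 18407.77 + 14030.33
= 48468.38 MJ
e = 48468.38 / 113.073 = 428.65 MJ/m^2

428.65 MJ/m^2


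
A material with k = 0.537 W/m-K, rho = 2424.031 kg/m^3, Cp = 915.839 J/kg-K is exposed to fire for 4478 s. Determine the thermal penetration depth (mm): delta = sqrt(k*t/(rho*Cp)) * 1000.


alpha = 0.537 / (2424.031 * 915.839) = 2.4189e-07 m^2/s
alpha * t = 0.0010832
delta = sqrt(0.0010832) * 1000 = 32.912 mm

32.912 mm


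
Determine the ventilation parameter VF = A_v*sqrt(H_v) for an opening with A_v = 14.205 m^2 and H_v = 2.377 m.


sqrt(H_v) = 1.5418
VF = 14.205 * 1.5418 = 21.901 m^(5/2)

21.901 m^(5/2)


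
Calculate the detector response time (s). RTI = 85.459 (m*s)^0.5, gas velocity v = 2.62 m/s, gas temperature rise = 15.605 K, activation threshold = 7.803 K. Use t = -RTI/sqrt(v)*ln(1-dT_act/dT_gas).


dT_act/dT_gas = 0.50003
ln(1 - 0.50003) = -0.69321
t = -85.459 / sqrt(2.62) * -0.69321 = 36.599 s

36.599 s


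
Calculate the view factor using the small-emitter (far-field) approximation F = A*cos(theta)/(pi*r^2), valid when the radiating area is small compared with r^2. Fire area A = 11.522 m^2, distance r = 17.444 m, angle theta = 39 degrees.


cos(39 deg) = 0.77715
pi*r^2 = 955.97
F = 11.522 * 0.77715 / 955.97 = 0.0093667

0.0093667


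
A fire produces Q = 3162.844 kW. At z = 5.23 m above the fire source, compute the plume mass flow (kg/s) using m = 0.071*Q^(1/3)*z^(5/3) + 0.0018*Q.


Q^(1/3) = 14.679
z^(5/3) = 15.758
First term = 0.071 * 14.679 * 15.758 = 16.423
Second term = 0.0018 * 3162.844 = 5.6931
m = 22.116 kg/s

22.116 kg/s


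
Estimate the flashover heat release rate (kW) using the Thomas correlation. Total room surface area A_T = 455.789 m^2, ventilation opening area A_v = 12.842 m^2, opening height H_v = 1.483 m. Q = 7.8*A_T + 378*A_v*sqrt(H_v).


7.8*A_T = 3555.2
sqrt(H_v) = 1.2178
378*A_v*sqrt(H_v) = 5911.5
Q = 3555.2 + 5911.5 = 9466.6 kW

9466.6 kW


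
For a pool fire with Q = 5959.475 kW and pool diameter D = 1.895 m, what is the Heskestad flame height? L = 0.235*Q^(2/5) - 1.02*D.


Q^(2/5) = 32.366
0.235 * Q^(2/5) = 7.6059
1.02 * D = 1.9329
L = 5.6730 m

5.6730 m


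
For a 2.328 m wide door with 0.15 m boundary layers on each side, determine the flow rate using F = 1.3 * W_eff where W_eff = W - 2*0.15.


W_eff = 2.328 - 0.30 = 2.028 m
F = 1.3 * 2.028 = 2.6364 persons/s

2.6364 persons/s


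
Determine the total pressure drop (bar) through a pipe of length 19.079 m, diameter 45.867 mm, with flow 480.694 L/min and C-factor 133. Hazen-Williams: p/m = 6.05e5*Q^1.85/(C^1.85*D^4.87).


Q^1.85 = 91508
C^1.85 = 8494.3
D^4.87 = 1.2345e+08
p/m = 0.052793 bar/m
p_total = 0.052793 * 19.079 = 1.0072 bar

1.0072 bar


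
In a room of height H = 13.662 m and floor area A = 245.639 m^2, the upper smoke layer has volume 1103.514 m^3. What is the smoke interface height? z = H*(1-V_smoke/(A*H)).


V/(A*H) = 0.32883
1 - 0.32883 = 0.67117
z = 13.662 * 0.67117 = 9.1696 m

9.1696 m


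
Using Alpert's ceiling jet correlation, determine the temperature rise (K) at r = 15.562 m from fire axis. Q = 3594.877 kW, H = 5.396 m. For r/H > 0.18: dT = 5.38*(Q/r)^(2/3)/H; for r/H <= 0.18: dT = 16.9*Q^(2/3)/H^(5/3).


r/H = 15.562 / 5.396 = 2.8840
r/H > 0.18, so dT = 5.38*(Q/r)^(2/3)/H
Q/r = 231.00
(Q/r)^(2/3) = 37.648
dT = 5.38 * 37.648 / 5.396 = 37.537 K

37.537 K


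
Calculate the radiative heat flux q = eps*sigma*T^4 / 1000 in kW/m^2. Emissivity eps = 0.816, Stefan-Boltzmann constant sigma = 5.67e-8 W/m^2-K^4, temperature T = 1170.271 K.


T^4 = 1.8756e+12
q = 0.816 * 5.67e-8 * 1.8756e+12 / 1000 = 86.780 kW/m^2

86.780 kW/m^2


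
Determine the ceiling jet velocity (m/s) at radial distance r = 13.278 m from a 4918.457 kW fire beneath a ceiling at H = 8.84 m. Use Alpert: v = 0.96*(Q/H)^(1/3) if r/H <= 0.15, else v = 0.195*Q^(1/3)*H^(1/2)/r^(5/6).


r/H = 13.278 / 8.84 = 1.5020
r/H > 0.15, so v = 0.195*Q^(1/3)*H^(1/2)/r^(5/6)
Q^(1/3) = 17.006
H^(1/2) = 2.9732
r^(5/6) = 8.6287
v = 0.195 * 17.006 * 2.9732 / 8.6287 = 1.1427 m/s

1.1427 m/s


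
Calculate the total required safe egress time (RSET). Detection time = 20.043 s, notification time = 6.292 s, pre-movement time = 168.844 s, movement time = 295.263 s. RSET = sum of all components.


Total = 20.043 + 6.292 + 168.844 + 295.263 = 490.442 s

490.442 s


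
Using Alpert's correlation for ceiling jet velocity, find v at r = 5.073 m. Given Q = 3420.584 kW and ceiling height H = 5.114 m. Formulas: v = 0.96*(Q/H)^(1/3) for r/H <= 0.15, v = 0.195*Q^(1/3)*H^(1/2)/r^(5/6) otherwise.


r/H = 5.073 / 5.114 = 0.99198
r/H > 0.15, so v = 0.195*Q^(1/3)*H^(1/2)/r^(5/6)
Q^(1/3) = 15.067
H^(1/2) = 2.2614
r^(5/6) = 3.8701
v = 0.195 * 15.067 * 2.2614 / 3.8701 = 1.7168 m/s

1.7168 m/s


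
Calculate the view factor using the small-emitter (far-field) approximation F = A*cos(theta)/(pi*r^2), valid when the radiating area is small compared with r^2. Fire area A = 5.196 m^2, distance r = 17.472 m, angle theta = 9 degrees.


cos(9 deg) = 0.98769
pi*r^2 = 959.04
F = 5.196 * 0.98769 / 959.04 = 0.0053512

0.0053512


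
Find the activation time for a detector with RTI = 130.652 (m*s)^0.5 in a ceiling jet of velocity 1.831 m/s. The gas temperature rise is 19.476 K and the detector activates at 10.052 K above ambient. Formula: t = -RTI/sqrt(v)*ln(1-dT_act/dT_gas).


dT_act/dT_gas = 0.51612
ln(1 - 0.51612) = -0.72592
t = -130.652 / sqrt(1.831) * -0.72592 = 70.091 s

70.091 s


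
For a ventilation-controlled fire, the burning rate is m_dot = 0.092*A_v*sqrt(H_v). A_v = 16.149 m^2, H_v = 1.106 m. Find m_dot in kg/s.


sqrt(H_v) = 1.0517
m_dot = 0.092 * 16.149 * 1.0517 = 1.5625 kg/s

1.5625 kg/s


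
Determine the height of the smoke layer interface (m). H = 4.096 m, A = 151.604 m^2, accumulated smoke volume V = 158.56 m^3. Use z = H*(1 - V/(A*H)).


V/(A*H) = 0.25534
1 - 0.25534 = 0.74466
z = 4.096 * 0.74466 = 3.0501 m

3.0501 m


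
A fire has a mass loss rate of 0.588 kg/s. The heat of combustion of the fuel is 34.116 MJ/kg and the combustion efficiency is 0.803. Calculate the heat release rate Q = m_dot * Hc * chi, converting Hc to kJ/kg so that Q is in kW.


Hc = 34.116 MJ/kg = 34.116 * 1000 kJ/kg = 34116 kJ/kg
Q = 0.588 kg/s * 34116 kJ/kg * 0.803 = 16108 kW

16108 kW


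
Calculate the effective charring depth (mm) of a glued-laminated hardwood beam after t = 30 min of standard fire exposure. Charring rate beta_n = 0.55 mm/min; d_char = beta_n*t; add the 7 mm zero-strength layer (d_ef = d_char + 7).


d_char = 0.55 * 30 = 16.5 mm
d_ef = 16.5 + 1.0*7 = 23.5 mm

23.5 mm


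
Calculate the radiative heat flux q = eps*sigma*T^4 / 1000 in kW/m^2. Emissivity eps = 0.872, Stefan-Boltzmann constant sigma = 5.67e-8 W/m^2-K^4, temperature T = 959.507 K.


T^4 = 8.4760e+11
q = 0.872 * 5.67e-8 * 8.4760e+11 / 1000 = 41.908 kW/m^2

41.908 kW/m^2


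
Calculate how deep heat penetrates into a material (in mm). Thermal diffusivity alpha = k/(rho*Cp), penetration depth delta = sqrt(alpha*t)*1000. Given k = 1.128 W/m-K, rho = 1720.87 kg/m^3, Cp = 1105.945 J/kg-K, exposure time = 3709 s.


alpha = 1.128 / (1720.87 * 1105.945) = 5.9269e-07 m^2/s
alpha * t = 0.0021983
delta = sqrt(0.0021983) * 1000 = 46.886 mm

46.886 mm


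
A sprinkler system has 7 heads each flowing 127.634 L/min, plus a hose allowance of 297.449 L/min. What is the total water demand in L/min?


Sprinkler demand = 7 * 127.634 = 893.438 L/min
Total = 893.438 + 297.449 = 1190.887 L/min

1190.887 L/min


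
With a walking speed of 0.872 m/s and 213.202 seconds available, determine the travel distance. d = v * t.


d = 0.872 * 213.202 = 185.91 m

185.91 m


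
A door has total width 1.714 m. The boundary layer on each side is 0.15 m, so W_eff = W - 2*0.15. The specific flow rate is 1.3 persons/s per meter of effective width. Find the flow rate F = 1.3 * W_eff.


W_eff = 1.714 - 0.30 = 1.414 m
F = 1.3 * 1.414 = 1.8382 persons/s

1.8382 persons/s


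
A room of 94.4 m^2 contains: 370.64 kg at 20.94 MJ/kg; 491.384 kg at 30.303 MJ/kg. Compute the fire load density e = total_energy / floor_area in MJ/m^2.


Total energy = 370.64*20.94 + 491.384*30.303
= 7761.202 + 14890.41
= 22651.61 MJ
e = 22651.61 / 94.4 = 239.95 MJ/m^2

239.95 MJ/m^2


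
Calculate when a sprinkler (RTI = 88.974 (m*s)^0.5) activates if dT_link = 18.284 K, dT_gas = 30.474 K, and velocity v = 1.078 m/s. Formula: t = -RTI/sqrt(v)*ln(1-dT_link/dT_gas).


dT_link/dT_gas = 0.59999
ln(1 - 0.59999) = -0.91626
t = -88.974 / sqrt(1.078) * -0.91626 = 78.518 s

78.518 s


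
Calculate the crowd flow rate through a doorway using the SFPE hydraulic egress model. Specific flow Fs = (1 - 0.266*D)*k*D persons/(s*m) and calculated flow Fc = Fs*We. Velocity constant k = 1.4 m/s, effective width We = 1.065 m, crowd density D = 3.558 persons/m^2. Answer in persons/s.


1 - 0.266*D = 1 - 0.266*3.558 = 0.053572
Fs = 0.053572 * 1.4 * 3.558 = 0.26685 persons/(s*m)
Fc = 0.26685 * 1.065 = 0.28420 persons/s

0.28420 persons/s


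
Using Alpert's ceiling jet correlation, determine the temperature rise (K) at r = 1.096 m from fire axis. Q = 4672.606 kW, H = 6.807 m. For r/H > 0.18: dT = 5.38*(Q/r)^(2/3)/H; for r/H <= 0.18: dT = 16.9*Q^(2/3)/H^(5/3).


r/H = 1.096 / 6.807 = 0.16101
r/H <= 0.18, so dT = 16.9*Q^(2/3)/H^(5/3)
Q^(2/3) = 279.49
H^(5/3) = 24.449
dT = 16.9 * 279.49 / 24.449 = 193.20 K

193.20 K


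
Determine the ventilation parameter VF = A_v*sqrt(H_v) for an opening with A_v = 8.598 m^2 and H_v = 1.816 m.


sqrt(H_v) = 1.3476
VF = 8.598 * 1.3476 = 11.587 m^(5/2)

11.587 m^(5/2)


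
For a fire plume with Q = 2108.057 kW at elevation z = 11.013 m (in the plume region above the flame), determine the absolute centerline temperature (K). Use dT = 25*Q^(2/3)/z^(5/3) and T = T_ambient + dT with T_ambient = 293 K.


Q^(2/3) = 164.41
z^(5/3) = 54.514
dT = 25 * 164.41 / 54.514 = 75.397 K
T = 293 + 75.397 = 368.40 K

368.40 K


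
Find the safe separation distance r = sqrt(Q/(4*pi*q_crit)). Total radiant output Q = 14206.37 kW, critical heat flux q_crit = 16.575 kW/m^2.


4*pi*q_crit = 208.29
Q/(4*pi*q_crit) = 68.206
r = sqrt(68.206) = 8.2587 m

8.2587 m


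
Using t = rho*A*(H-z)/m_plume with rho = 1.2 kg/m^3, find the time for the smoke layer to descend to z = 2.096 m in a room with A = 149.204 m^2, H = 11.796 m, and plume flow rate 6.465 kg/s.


H - z = 9.7 m
t = 1.2 * 149.204 * 9.7 / 6.465 = 268.64 s

268.64 s


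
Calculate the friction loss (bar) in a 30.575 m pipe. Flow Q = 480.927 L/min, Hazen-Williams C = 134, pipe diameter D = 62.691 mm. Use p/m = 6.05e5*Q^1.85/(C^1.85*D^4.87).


Q^1.85 = 91590
C^1.85 = 8612.8
D^4.87 = 5.6544e+08
p/m = 0.011378 bar/m
p_total = 0.011378 * 30.575 = 0.34788 bar

0.34788 bar


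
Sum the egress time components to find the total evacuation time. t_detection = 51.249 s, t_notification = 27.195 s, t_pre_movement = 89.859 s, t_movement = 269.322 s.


Total = 51.249 + 27.195 + 89.859 + 269.322 = 437.625 s

437.625 s


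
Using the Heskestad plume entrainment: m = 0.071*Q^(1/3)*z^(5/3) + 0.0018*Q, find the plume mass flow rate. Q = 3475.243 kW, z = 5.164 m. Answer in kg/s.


Q^(1/3) = 15.147
z^(5/3) = 15.428
First term = 0.071 * 15.147 * 15.428 = 16.592
Second term = 0.0018 * 3475.243 = 6.2554
m = 22.847 kg/s

22.847 kg/s


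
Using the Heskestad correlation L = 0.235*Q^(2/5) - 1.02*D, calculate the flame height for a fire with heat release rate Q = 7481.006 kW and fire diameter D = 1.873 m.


Q^(2/5) = 35.447
0.235 * Q^(2/5) = 8.3301
1.02 * D = 1.9105
L = 6.4197 m

6.4197 m


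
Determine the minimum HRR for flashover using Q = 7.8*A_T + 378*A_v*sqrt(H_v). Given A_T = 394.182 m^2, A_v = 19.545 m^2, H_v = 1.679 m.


7.8*A_T = 3074.6
sqrt(H_v) = 1.2958
378*A_v*sqrt(H_v) = 9573.1
Q = 3074.6 + 9573.1 = 12648 kW

12648 kW


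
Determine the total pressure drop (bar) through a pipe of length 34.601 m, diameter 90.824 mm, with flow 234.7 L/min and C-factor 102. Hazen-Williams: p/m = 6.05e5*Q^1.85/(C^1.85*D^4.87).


Q^1.85 = 24291
C^1.85 = 5198.9
D^4.87 = 3.4390e+09
p/m = 0.00082197 bar/m
p_total = 0.00082197 * 34.601 = 0.028441 bar

0.028441 bar


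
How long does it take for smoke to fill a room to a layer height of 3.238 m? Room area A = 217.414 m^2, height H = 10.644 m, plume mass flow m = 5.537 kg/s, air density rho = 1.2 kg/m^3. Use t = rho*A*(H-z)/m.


H - z = 7.406 m
t = 1.2 * 217.414 * 7.406 / 5.537 = 348.96 s

348.96 s


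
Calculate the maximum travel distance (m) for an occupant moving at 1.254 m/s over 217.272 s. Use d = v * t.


d = 1.254 * 217.272 = 272.46 m

272.46 m


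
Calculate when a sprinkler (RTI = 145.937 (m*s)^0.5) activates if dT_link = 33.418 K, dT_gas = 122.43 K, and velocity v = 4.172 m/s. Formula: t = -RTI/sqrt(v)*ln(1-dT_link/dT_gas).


dT_link/dT_gas = 0.27296
ln(1 - 0.27296) = -0.31877
t = -145.937 / sqrt(4.172) * -0.31877 = 22.776 s

22.776 s


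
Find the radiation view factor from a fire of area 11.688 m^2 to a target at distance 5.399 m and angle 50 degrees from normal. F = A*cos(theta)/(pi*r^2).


cos(50 deg) = 0.64279
pi*r^2 = 91.575
F = 11.688 * 0.64279 / 91.575 = 0.082041

0.082041


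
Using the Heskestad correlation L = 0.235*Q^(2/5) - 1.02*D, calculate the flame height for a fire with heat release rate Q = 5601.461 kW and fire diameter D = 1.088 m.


Q^(2/5) = 31.573
0.235 * Q^(2/5) = 7.4197
1.02 * D = 1.1098
L = 6.3100 m

6.3100 m


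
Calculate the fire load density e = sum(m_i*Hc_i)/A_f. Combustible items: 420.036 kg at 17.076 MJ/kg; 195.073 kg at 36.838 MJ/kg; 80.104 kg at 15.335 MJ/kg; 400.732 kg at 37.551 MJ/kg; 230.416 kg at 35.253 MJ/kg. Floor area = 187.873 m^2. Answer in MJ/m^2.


Total energy = 420.036*17.076 + 195.073*36.838 + 80.104*15.335 + 400.732*37.551 + 230.416*35.253
= 7172.535 + 7186.099 + 1228.395 + 15047.89 + 8122.855
= 38757.77 MJ
e = 38757.77 / 187.873 = 206.30 MJ/m^2

206.30 MJ/m^2


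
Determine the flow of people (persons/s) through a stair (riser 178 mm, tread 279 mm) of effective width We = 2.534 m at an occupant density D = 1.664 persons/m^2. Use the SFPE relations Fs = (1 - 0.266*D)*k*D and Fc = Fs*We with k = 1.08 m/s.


1 - 0.266*D = 1 - 0.266*1.664 = 0.55738
Fs = 0.55738 * 1.08 * 1.664 = 1.0017 persons/(s*m)
Fc = 1.0017 * 2.534 = 2.5382 persons/s

2.5382 persons/s


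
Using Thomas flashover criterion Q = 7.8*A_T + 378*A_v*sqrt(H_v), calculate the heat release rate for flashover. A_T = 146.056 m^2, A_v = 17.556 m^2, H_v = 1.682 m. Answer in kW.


7.8*A_T = 1139.2
sqrt(H_v) = 1.2969
378*A_v*sqrt(H_v) = 8606.6
Q = 1139.2 + 8606.6 = 9745.8 kW

9745.8 kW


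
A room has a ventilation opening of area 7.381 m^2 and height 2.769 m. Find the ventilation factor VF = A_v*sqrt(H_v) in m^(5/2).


sqrt(H_v) = 1.6640
VF = 7.381 * 1.6640 = 12.282 m^(5/2)

12.282 m^(5/2)


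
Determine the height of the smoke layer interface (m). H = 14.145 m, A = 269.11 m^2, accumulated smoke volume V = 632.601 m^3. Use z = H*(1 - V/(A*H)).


V/(A*H) = 0.16619
1 - 0.16619 = 0.83381
z = 14.145 * 0.83381 = 11.794 m

11.794 m


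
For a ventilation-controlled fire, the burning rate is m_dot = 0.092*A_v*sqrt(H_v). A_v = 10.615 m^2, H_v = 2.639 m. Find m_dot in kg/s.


sqrt(H_v) = 1.6245
m_dot = 0.092 * 10.615 * 1.6245 = 1.5865 kg/s

1.5865 kg/s


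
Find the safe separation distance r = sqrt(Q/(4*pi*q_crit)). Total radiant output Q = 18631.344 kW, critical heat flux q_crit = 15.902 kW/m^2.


4*pi*q_crit = 199.83
Q/(4*pi*q_crit) = 93.236
r = sqrt(93.236) = 9.6559 m

9.6559 m


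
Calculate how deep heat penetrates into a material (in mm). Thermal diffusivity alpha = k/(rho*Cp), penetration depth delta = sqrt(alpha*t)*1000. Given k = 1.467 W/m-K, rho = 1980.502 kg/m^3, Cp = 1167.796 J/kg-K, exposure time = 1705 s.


alpha = 1.467 / (1980.502 * 1167.796) = 6.3429e-07 m^2/s
alpha * t = 0.0010815
delta = sqrt(0.0010815) * 1000 = 32.886 mm

32.886 mm


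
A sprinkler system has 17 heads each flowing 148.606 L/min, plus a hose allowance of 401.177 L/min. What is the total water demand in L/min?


Sprinkler demand = 17 * 148.606 = 2526.302 L/min
Total = 2526.302 + 401.177 = 2927.479 L/min

2927.479 L/min


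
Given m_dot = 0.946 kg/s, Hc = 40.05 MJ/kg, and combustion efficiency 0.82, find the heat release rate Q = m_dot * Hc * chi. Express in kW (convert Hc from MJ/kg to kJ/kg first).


Hc = 40.05 MJ/kg = 40.05 * 1000 kJ/kg = 40050 kJ/kg
Q = 0.946 kg/s * 40050 kJ/kg * 0.82 = 31067.586 kW

31067.586 kW


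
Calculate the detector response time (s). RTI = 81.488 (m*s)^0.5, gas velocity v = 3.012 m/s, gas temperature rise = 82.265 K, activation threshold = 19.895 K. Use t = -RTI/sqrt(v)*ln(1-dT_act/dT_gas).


dT_act/dT_gas = 0.24184
ln(1 - 0.24184) = -0.27686
t = -81.488 / sqrt(3.012) * -0.27686 = 13.000 s

13.000 s


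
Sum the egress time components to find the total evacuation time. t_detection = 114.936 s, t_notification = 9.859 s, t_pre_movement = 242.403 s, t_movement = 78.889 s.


Total = 114.936 + 9.859 + 242.403 + 78.889 = 446.087 s

446.087 s


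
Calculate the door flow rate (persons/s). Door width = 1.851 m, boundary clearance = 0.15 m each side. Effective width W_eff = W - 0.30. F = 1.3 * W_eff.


W_eff = 1.851 - 0.30 = 1.551 m
F = 1.3 * 1.551 = 2.0163 persons/s

2.0163 persons/s


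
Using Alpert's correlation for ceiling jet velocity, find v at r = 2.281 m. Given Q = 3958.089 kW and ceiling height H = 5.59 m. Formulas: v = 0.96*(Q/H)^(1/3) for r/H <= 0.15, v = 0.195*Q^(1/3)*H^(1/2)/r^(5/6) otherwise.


r/H = 2.281 / 5.59 = 0.40805
r/H > 0.15, so v = 0.195*Q^(1/3)*H^(1/2)/r^(5/6)
Q^(1/3) = 15.818
H^(1/2) = 2.3643
r^(5/6) = 1.9881
v = 0.195 * 15.818 * 2.3643 / 1.9881 = 3.6683 m/s

3.6683 m/s


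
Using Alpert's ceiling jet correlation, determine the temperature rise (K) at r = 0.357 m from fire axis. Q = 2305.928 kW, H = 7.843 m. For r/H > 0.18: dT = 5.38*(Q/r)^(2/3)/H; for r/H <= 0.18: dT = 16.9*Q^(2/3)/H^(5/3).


r/H = 0.357 / 7.843 = 0.045518
r/H <= 0.18, so dT = 16.9*Q^(2/3)/H^(5/3)
Q^(2/3) = 174.54
H^(5/3) = 30.960
dT = 16.9 * 174.54 / 30.960 = 95.275 K

95.275 K


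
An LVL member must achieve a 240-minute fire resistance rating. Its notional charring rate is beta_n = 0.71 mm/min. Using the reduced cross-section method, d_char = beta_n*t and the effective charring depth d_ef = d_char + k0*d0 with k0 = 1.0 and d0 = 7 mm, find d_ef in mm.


d_char = 0.71 * 240 = 170.4 mm
d_ef = 170.4 + 1.0*7 = 177.4 mm

177.4 mm


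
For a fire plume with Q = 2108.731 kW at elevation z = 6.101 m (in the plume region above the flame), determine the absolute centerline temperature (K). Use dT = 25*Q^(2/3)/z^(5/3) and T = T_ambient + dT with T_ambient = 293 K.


Q^(2/3) = 164.44
z^(5/3) = 20.371
dT = 25 * 164.44 / 20.371 = 201.81 K
T = 293 + 201.81 = 494.81 K

494.81 K


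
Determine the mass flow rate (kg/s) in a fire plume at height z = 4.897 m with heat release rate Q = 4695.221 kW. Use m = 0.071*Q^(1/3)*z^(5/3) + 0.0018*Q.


Q^(1/3) = 16.745
z^(5/3) = 14.122
First term = 0.071 * 16.745 * 14.122 = 16.789
Second term = 0.0018 * 4695.221 = 8.4514
m = 25.240 kg/s

25.240 kg/s


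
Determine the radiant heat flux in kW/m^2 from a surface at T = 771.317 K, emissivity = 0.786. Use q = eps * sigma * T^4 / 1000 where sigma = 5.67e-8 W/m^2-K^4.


T^4 = 3.5394e+11
q = 0.786 * 5.67e-8 * 3.5394e+11 / 1000 = 15.774 kW/m^2

15.774 kW/m^2


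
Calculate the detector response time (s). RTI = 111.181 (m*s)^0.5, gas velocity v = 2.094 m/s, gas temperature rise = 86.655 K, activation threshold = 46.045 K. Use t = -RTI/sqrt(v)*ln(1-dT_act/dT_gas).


dT_act/dT_gas = 0.53136
ln(1 - 0.53136) = -0.75792
t = -111.181 / sqrt(2.094) * -0.75792 = 58.233 s

58.233 s


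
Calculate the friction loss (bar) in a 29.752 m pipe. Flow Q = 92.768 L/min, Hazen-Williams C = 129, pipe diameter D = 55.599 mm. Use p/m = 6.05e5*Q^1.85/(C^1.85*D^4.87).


Q^1.85 = 4362.0
C^1.85 = 8027.7
D^4.87 = 3.1512e+08
p/m = 0.0010432 bar/m
p_total = 0.0010432 * 29.752 = 0.031038 bar

0.031038 bar


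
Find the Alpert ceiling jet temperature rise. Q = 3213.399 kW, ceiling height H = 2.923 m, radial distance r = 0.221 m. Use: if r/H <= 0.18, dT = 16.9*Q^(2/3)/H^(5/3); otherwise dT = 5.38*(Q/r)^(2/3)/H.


r/H = 0.221 / 2.923 = 0.075607
r/H <= 0.18, so dT = 16.9*Q^(2/3)/H^(5/3)
Q^(2/3) = 217.76
H^(5/3) = 5.9756
dT = 16.9 * 217.76 / 5.9756 = 615.86 K

615.86 K


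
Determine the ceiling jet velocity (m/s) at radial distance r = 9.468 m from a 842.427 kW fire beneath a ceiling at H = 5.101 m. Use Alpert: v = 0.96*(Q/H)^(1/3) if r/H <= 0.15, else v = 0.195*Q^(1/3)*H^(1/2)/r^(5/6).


r/H = 9.468 / 5.101 = 1.8561
r/H > 0.15, so v = 0.195*Q^(1/3)*H^(1/2)/r^(5/6)
Q^(1/3) = 9.4445
H^(1/2) = 2.2585
r^(5/6) = 6.5095
v = 0.195 * 9.4445 * 2.2585 / 6.5095 = 0.63899 m/s

0.63899 m/s


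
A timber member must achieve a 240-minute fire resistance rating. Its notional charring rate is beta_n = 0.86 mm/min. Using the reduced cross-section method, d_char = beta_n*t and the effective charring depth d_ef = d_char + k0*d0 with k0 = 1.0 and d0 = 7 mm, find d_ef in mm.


d_char = 0.86 * 240 = 206.4 mm
d_ef = 206.4 + 1.0*7 = 213.4 mm

213.4 mm


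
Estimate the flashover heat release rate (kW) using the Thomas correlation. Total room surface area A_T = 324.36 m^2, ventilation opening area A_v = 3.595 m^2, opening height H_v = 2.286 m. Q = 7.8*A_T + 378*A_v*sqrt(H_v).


7.8*A_T = 2530.008
sqrt(H_v) = 1.5120
378*A_v*sqrt(H_v) = 2054.6
Q = 2530.008 + 2054.6 = 4584.6 kW

4584.6 kW


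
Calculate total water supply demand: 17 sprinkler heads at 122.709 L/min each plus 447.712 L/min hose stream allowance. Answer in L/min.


Sprinkler demand = 17 * 122.709 = 2086.053 L/min
Total = 2086.053 + 447.712 = 2533.765 L/min

2533.765 L/min


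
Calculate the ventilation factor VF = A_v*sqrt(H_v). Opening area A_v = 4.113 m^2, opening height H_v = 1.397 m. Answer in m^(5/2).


sqrt(H_v) = 1.1819
VF = 4.113 * 1.1819 = 4.8614 m^(5/2)

4.8614 m^(5/2)


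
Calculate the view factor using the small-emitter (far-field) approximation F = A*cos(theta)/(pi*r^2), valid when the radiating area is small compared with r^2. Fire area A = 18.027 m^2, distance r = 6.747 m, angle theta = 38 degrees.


cos(38 deg) = 0.78801
pi*r^2 = 143.01
F = 18.027 * 0.78801 / 143.01 = 0.099331

0.099331


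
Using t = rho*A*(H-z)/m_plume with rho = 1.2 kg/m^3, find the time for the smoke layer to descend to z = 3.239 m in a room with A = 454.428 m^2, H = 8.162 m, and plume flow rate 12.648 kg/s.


H - z = 4.923 m
t = 1.2 * 454.428 * 4.923 / 12.648 = 212.25 s

212.25 s


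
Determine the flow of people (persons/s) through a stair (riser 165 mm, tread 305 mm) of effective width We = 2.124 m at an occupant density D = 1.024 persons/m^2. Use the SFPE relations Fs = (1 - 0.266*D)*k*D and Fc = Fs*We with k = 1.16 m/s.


1 - 0.266*D = 1 - 0.266*1.024 = 0.72762
Fs = 0.72762 * 1.16 * 1.024 = 0.86429 persons/(s*m)
Fc = 0.86429 * 2.124 = 1.8358 persons/s

1.8358 persons/s


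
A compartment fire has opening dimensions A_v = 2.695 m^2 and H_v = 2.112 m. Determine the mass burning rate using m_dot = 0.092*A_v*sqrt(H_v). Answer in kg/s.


sqrt(H_v) = 1.4533
m_dot = 0.092 * 2.695 * 1.4533 = 0.36032 kg/s

0.36032 kg/s


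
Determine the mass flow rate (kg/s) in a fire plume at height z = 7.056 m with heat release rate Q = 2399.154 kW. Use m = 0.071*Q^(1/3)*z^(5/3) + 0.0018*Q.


Q^(1/3) = 13.387
z^(5/3) = 25.958
First term = 0.071 * 13.387 * 25.958 = 24.672
Second term = 0.0018 * 2399.154 = 4.3185
m = 28.991 kg/s

28.991 kg/s


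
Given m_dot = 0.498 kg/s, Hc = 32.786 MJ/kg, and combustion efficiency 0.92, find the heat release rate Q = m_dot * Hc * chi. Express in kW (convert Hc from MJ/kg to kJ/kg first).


Hc = 32.786 MJ/kg = 32.786 * 1000 kJ/kg = 32786 kJ/kg
Q = 0.498 kg/s * 32786 kJ/kg * 0.92 = 15021 kW

15021 kW


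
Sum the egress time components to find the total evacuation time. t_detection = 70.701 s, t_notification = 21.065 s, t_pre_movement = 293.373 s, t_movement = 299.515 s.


Total = 70.701 + 21.065 + 293.373 + 299.515 = 684.654 s

684.654 s


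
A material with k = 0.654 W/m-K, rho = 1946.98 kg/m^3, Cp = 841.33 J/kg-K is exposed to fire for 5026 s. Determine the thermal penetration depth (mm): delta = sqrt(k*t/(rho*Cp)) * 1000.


alpha = 0.654 / (1946.98 * 841.33) = 3.9925e-07 m^2/s
alpha * t = 0.0020067
delta = sqrt(0.0020067) * 1000 = 44.796 mm

44.796 mm


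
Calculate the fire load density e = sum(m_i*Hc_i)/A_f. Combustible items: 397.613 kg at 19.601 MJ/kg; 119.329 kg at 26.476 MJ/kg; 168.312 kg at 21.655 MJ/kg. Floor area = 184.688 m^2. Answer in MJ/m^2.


Total energy = 397.613*19.601 + 119.329*26.476 + 168.312*21.655
= 7793.612 + 3159.355 + 3644.796
= 14597.76 MJ
e = 14597.76 / 184.688 = 79.040 MJ/m^2

79.040 MJ/m^2


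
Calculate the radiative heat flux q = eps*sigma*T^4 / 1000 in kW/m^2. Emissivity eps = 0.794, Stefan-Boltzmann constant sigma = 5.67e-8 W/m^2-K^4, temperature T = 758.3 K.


T^4 = 3.3065e+11
q = 0.794 * 5.67e-8 * 3.3065e+11 / 1000 = 14.886 kW/m^2

14.886 kW/m^2


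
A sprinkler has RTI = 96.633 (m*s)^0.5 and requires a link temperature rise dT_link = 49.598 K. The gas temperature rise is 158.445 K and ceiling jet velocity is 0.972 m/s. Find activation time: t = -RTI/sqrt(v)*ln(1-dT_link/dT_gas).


dT_link/dT_gas = 0.31303
ln(1 - 0.31303) = -0.37546
t = -96.633 / sqrt(0.972) * -0.37546 = 36.801 s

36.801 s


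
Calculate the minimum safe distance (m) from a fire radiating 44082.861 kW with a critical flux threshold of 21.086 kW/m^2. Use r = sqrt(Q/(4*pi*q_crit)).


4*pi*q_crit = 264.97
Q/(4*pi*q_crit) = 166.37
r = sqrt(166.37) = 12.898 m

12.898 m


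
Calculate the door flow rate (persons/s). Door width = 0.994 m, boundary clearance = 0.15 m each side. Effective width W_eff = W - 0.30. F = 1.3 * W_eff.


W_eff = 0.994 - 0.30 = 0.694 m
F = 1.3 * 0.694 = 0.90220 persons/s

0.90220 persons/s


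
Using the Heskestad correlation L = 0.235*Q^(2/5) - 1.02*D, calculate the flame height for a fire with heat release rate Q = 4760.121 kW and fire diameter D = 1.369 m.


Q^(2/5) = 29.583
0.235 * Q^(2/5) = 6.9521
1.02 * D = 1.3964
L = 5.5557 m

5.5557 m


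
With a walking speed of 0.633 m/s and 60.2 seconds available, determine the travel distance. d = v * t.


d = 0.633 * 60.2 = 38.107 m

38.107 m


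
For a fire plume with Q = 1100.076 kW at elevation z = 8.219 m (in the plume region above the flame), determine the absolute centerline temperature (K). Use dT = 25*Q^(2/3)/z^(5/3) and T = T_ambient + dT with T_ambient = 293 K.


Q^(2/3) = 106.57
z^(5/3) = 33.473
dT = 25 * 106.57 / 33.473 = 79.590 K
T = 293 + 79.590 = 372.59 K

372.59 K


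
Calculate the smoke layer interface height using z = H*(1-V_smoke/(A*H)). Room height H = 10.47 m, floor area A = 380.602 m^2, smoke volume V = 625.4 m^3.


V/(A*H) = 0.15694
1 - 0.15694 = 0.84306
z = 10.47 * 0.84306 = 8.8268 m

8.8268 m


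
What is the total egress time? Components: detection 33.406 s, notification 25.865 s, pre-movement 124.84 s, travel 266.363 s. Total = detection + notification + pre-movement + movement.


Total = 33.406 + 25.865 + 124.84 + 266.363 = 450.474 s

450.474 s


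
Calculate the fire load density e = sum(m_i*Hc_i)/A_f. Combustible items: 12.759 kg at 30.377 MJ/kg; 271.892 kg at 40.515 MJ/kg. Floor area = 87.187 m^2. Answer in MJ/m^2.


Total energy = 12.759*30.377 + 271.892*40.515
= 387.5801 + 11015.70
= 11403.28 MJ
e = 11403.28 / 87.187 = 130.79 MJ/m^2

130.79 MJ/m^2


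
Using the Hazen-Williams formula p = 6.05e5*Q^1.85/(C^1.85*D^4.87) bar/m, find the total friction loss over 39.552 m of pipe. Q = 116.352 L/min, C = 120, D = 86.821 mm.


Q^1.85 = 6632.6
C^1.85 = 7022.4
D^4.87 = 2.7612e+09
p/m = 0.00020694 bar/m
p_total = 0.00020694 * 39.552 = 0.0081850 bar

0.0081850 bar


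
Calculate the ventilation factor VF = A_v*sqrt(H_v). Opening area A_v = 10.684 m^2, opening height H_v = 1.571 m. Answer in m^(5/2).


sqrt(H_v) = 1.2534
VF = 10.684 * 1.2534 = 13.391 m^(5/2)

13.391 m^(5/2)


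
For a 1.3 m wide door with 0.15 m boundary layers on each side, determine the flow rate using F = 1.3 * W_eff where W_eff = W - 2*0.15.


W_eff = 1.3 - 0.30 = 1 m
F = 1.3 * 1 = 1.3 persons/s

1.3 persons/s


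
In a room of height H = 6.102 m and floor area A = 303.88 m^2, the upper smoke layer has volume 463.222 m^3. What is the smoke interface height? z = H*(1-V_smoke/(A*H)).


V/(A*H) = 0.24981
1 - 0.24981 = 0.75019
z = 6.102 * 0.75019 = 4.5776 m

4.5776 m


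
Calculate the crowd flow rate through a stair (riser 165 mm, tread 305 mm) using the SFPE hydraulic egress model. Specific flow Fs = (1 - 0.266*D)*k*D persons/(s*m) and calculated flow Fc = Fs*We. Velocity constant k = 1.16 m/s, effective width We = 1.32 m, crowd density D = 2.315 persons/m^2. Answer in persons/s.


1 - 0.266*D = 1 - 0.266*2.315 = 0.38421
Fs = 0.38421 * 1.16 * 2.315 = 1.0318 persons/(s*m)
Fc = 1.0318 * 1.32 = 1.3619 persons/s

1.3619 persons/s


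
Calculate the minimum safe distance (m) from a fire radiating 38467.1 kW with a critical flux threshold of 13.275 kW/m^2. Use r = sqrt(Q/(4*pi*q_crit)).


4*pi*q_crit = 166.82
Q/(4*pi*q_crit) = 230.59
r = sqrt(230.59) = 15.185 m

15.185 m


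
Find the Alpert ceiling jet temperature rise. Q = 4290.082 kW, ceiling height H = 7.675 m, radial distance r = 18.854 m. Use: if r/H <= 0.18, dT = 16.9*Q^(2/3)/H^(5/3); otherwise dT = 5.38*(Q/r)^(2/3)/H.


r/H = 18.854 / 7.675 = 2.4565
r/H > 0.18, so dT = 5.38*(Q/r)^(2/3)/H
Q/r = 227.54
(Q/r)^(2/3) = 37.271
dT = 5.38 * 37.271 / 7.675 = 26.126 K

26.126 K


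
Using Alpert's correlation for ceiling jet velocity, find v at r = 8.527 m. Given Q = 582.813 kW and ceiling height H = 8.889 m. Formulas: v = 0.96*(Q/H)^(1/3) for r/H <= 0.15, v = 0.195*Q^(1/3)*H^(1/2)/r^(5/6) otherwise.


r/H = 8.527 / 8.889 = 0.95928
r/H > 0.15, so v = 0.195*Q^(1/3)*H^(1/2)/r^(5/6)
Q^(1/3) = 8.3530
H^(1/2) = 2.9814
r^(5/6) = 5.9657
v = 0.195 * 8.3530 * 2.9814 / 5.9657 = 0.81403 m/s

0.81403 m/s


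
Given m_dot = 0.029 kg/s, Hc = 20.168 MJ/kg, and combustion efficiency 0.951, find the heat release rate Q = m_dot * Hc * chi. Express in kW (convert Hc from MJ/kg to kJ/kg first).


Hc = 20.168 MJ/kg = 20.168 * 1000 kJ/kg = 20168 kJ/kg
Q = 0.029 kg/s * 20168 kJ/kg * 0.951 = 556.21 kW

556.21 kW


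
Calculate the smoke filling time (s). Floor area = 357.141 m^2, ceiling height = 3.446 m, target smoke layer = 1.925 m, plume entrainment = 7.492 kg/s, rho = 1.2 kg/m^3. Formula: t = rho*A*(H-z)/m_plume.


H - z = 1.521 m
t = 1.2 * 357.141 * 1.521 / 7.492 = 87.007 s

87.007 s


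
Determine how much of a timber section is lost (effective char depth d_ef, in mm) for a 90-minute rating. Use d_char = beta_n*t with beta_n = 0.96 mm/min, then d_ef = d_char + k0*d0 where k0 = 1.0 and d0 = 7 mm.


d_char = 0.96 * 90 = 86.4 mm
d_ef = 86.4 + 1.0*7 = 93.4 mm

93.4 mm


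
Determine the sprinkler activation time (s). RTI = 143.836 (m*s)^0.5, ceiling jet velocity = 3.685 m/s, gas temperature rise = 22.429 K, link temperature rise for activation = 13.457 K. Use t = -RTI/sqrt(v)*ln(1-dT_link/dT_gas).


dT_link/dT_gas = 0.59998
ln(1 - 0.59998) = -0.91625
t = -143.836 / sqrt(3.685) * -0.91625 = 68.653 s

68.653 s


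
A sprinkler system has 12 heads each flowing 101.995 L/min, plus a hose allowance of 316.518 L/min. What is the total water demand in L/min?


Sprinkler demand = 12 * 101.995 = 1223.94 L/min
Total = 1223.94 + 316.518 = 1540.458 L/min

1540.458 L/min


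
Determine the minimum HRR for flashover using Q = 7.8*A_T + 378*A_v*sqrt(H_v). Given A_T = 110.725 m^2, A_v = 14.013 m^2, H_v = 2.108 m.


7.8*A_T = 863.655
sqrt(H_v) = 1.4519
378*A_v*sqrt(H_v) = 7690.6
Q = 863.655 + 7690.6 = 8554.2 kW

8554.2 kW


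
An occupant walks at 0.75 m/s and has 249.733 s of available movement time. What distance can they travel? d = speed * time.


d = 0.75 * 249.733 = 187.30 m

187.30 m


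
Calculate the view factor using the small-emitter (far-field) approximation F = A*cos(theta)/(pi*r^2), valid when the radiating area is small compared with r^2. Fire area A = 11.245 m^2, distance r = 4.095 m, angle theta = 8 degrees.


cos(8 deg) = 0.99027
pi*r^2 = 52.681
F = 11.245 * 0.99027 / 52.681 = 0.21138

0.21138


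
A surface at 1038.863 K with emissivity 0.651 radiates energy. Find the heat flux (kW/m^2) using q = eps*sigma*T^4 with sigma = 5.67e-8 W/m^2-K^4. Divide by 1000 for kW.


T^4 = 1.1648e+12
q = 0.651 * 5.67e-8 * 1.1648e+12 / 1000 = 42.993 kW/m^2

42.993 kW/m^2


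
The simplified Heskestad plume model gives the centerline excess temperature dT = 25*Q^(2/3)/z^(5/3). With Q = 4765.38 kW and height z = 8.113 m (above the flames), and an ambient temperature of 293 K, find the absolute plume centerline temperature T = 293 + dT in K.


Q^(2/3) = 283.18
z^(5/3) = 32.757
dT = 25 * 283.18 / 32.757 = 216.12 K
T = 293 + 216.12 = 509.12 K

509.12 K


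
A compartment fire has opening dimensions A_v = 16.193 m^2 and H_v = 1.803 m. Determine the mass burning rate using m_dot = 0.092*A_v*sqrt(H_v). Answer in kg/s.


sqrt(H_v) = 1.3428
m_dot = 0.092 * 16.193 * 1.3428 = 2.0004 kg/s

2.0004 kg/s


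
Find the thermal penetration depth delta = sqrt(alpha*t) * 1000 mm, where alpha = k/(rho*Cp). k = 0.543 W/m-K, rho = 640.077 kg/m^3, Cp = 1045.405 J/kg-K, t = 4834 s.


alpha = 0.543 / (640.077 * 1045.405) = 8.1149e-07 m^2/s
alpha * t = 0.0039227
delta = sqrt(0.0039227) * 1000 = 62.632 mm

62.632 mm


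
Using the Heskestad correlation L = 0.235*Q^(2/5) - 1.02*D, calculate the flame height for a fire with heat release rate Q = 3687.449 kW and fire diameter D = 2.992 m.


Q^(2/5) = 26.711
0.235 * Q^(2/5) = 6.2771
1.02 * D = 3.0518
L = 3.2252 m

3.2252 m


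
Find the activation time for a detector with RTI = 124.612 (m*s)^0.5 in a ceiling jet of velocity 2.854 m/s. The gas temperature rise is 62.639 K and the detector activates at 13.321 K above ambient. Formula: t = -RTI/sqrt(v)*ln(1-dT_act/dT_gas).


dT_act/dT_gas = 0.21266
ln(1 - 0.21266) = -0.23910
t = -124.612 / sqrt(2.854) * -0.23910 = 17.636 s

17.636 s


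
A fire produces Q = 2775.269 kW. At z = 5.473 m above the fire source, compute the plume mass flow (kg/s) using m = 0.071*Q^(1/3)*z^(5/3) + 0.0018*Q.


Q^(1/3) = 14.053
z^(5/3) = 16.997
First term = 0.071 * 14.053 * 16.997 = 16.959
Second term = 0.0018 * 2775.269 = 4.9955
m = 21.955 kg/s

21.955 kg/s


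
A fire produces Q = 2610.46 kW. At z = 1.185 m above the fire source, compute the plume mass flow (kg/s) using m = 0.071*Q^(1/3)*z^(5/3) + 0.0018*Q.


Q^(1/3) = 13.769
z^(5/3) = 1.3270
First term = 0.071 * 13.769 * 1.3270 = 1.2973
Second term = 0.0018 * 2610.46 = 4.6988
m = 5.9961 kg/s

5.9961 kg/s


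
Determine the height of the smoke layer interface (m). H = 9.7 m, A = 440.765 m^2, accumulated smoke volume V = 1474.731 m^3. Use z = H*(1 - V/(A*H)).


V/(A*H) = 0.34493
1 - 0.34493 = 0.65507
z = 9.7 * 0.65507 = 6.3542 m

6.3542 m


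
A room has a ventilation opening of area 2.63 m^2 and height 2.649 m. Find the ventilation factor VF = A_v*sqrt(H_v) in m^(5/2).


sqrt(H_v) = 1.6276
VF = 2.63 * 1.6276 = 4.2805 m^(5/2)

4.2805 m^(5/2)


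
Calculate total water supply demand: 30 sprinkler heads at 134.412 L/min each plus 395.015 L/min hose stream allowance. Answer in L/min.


Sprinkler demand = 30 * 134.412 = 4032.36 L/min
Total = 4032.36 + 395.015 = 4427.375 L/min

4427.375 L/min


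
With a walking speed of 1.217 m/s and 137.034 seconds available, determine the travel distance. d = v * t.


d = 1.217 * 137.034 = 166.77 m

166.77 m


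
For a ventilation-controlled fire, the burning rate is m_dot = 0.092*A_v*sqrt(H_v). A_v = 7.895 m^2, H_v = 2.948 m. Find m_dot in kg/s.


sqrt(H_v) = 1.7170
m_dot = 0.092 * 7.895 * 1.7170 = 1.2471 kg/s

1.2471 kg/s
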